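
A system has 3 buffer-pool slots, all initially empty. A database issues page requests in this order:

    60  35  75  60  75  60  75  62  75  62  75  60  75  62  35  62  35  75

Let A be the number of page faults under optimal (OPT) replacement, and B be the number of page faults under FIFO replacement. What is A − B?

-2

Under OPT: F F F . . . . F . . . . . . F . . . → 5 faults.
Under FIFO: F F F . . . . F . . . F . . F . . F → 7 faults.
A − B = 5 − 7 = -2.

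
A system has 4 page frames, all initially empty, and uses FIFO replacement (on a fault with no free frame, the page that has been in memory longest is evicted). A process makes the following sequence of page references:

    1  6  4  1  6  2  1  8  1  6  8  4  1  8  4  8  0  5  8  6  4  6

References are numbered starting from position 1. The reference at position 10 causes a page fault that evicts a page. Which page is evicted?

pos 1: 1 → miss, frames [1]
pos 2: 6 → miss, frames [1, 6]
pos 3: 4 → miss, frames [1, 6, 4]
pos 4: 1 → hit
pos 5: 6 → hit
pos 6: 2 → miss, frames [1, 6, 4, 2]
pos 7: 1 → hit
pos 8: 8 → miss, evict 1, frames [6, 4, 2, 8]
pos 9: 1 → miss, evict 6, frames [4, 2, 8, 1]
pos 10: 6 → miss, evict 4, frames [2, 8, 1, 6]
At position 10, page 4 is evicted.

4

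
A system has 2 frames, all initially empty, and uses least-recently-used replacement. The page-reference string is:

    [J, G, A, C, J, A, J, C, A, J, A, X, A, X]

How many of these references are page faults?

J -> miss, frames [J]
G -> miss, frames [J, G]
A -> miss, evict J, frames [G, A]
C -> miss, evict G, frames [A, C]
J -> miss, evict A, frames [C, J]
A -> miss, evict C, frames [J, A]
J -> hit
C -> miss, evict A, frames [J, C]
A -> miss, evict J, frames [C, A]
J -> miss, evict C, frames [A, J]
A -> hit
X -> miss, evict J, frames [A, X]
A -> hit
X -> hit
Page faults: 10.

10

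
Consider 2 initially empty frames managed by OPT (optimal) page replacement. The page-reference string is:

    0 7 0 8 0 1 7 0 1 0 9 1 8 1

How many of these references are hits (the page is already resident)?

0 -> fault, frames [0]
7 -> fault, frames [0, 7]
0 -> hit
8 -> fault, evict 7, frames [0, 8]
0 -> hit
1 -> fault, evict 8, frames [0, 1]
7 -> fault, evict 1, frames [0, 7]
0 -> hit
1 -> fault, evict 7, frames [0, 1]
0 -> hit
9 -> fault, evict 0, frames [1, 9]
1 -> hit
8 -> fault, evict 9, frames [1, 8]
1 -> hit
Hits: 6.

6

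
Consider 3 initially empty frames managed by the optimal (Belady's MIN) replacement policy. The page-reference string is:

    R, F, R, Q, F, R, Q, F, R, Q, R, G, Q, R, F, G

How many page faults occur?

5

R -> fault, frames {R}
F -> fault, frames {R,F}
R -> hit
Q -> fault, frames {R,F,Q}
F -> hit
R -> hit
Q -> hit
F -> hit
R -> hit
Q -> hit
R -> hit
G -> fault, evict F, frames {R,Q,G}
Q -> hit
R -> hit
F -> fault, evict Q, frames {R,G,F}
G -> hit
Page faults: 5.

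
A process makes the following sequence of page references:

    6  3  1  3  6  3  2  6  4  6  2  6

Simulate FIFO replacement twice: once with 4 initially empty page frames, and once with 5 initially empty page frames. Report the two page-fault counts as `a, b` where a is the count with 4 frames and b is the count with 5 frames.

6, 5

4 frames: F F F . . . F . F F . . → 6 faults.
5 frames: F F F . . . F . F . . . → 5 faults.
5 < 6: adding a frame reduced faults, as is typical.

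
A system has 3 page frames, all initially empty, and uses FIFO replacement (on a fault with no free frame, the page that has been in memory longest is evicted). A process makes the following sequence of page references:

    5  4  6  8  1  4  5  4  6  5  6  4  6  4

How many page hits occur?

5 → fault, frames {5}
4 → fault, frames {5,4}
6 → fault, frames {5,4,6}
8 → fault, evict 5, frames {4,6,8}
1 → fault, evict 4, frames {6,8,1}
4 → fault, evict 6, frames {8,1,4}
5 → fault, evict 8, frames {1,4,5}
4 → hit
6 → fault, evict 1, frames {4,5,6}
5 → hit
6 → hit
4 → hit
6 → hit
4 → hit
Hits: 6.

6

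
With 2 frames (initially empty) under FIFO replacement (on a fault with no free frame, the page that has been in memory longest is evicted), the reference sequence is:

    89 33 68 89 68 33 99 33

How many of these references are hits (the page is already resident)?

89 → miss, frames {89}
33 → miss, frames {89,33}
68 → miss, evict 89, frames {33,68}
89 → miss, evict 33, frames {68,89}
68 → hit
33 → miss, evict 68, frames {89,33}
99 → miss, evict 89, frames {33,99}
33 → hit
Hits: 2.

2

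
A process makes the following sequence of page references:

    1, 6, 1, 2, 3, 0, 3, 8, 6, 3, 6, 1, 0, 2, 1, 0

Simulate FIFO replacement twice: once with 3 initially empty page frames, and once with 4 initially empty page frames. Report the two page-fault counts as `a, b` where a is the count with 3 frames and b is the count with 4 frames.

11, 10

3 frames: F F . F F F . F F F . F F F . . → 11 faults.
4 frames: F F . F F F . F F . . F . F . F → 10 faults.
10 < 11: adding a frame reduced faults, as is typical.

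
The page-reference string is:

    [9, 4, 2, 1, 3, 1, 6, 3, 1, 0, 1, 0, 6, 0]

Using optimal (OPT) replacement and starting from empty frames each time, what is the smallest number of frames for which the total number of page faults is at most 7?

f=1: 14 faults
f=2: 9 faults
f=3: 7 faults
f=4: 7 faults
f=5: 7 faults
f=6: 7 faults
f=7: 7 faults
Smallest f with faults ≤ 7 is 3.

3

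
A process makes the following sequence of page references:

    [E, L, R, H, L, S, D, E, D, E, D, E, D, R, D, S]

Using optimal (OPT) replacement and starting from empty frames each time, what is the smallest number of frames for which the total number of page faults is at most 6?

4

f=1: 16 faults
f=2: 9 faults
f=3: 7 faults
f=4: 6 faults
f=5: 6 faults
f=6: 6 faults
Smallest f with faults ≤ 6 is 4.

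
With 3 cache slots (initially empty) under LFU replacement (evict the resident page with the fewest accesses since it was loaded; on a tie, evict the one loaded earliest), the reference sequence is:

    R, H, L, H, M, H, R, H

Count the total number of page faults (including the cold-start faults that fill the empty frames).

R → fault, frames (R)
H → fault, frames (R H)
L → fault, frames (R H L)
H → hit
M → fault, evict R, frames (H L M)
H → hit
R → fault, evict L, frames (H M R)
H → hit
Page faults: 5.

5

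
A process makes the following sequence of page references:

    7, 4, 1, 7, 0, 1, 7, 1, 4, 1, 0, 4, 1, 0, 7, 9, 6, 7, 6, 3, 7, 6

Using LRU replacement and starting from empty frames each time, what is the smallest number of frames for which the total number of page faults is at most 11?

3

f=1: 22 faults
f=2: 19 faults
f=3: 10 faults
f=4: 7 faults
f=5: 7 faults
f=6: 7 faults
f=7: 7 faults
Smallest f with faults ≤ 11 is 3.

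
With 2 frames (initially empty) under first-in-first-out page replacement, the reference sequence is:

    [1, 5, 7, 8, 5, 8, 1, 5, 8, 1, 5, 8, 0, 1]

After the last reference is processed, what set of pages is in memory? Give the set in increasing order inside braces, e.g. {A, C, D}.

1 -> miss, frames {1}
5 -> miss, frames {1,5}
7 -> miss, evict 1, frames {5,7}
8 -> miss, evict 5, frames {7,8}
5 -> miss, evict 7, frames {8,5}
8 -> hit
1 -> miss, evict 8, frames {5,1}
5 -> hit
8 -> miss, evict 5, frames {1,8}
1 -> hit
5 -> miss, evict 1, frames {8,5}
8 -> hit
0 -> miss, evict 8, frames {5,0}
1 -> miss, evict 5, frames {0,1}

{0, 1}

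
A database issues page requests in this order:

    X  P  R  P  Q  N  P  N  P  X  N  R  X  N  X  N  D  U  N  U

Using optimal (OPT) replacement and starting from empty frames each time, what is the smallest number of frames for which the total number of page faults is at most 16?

f=1: 20 faults
f=2: 10 faults
f=3: 8 faults
f=4: 7 faults
f=5: 7 faults
f=6: 7 faults
f=7: 7 faults
Smallest f with faults ≤ 16 is 2.

2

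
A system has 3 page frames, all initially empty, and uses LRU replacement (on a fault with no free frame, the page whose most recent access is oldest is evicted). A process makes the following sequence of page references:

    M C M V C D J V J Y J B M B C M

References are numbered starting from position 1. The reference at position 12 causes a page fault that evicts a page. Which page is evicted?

pos 1: M -> miss, frames (M)
pos 2: C -> miss, frames (M C)
pos 3: M -> hit
pos 4: V -> miss, frames (C M V)
pos 5: C -> hit
pos 6: D -> miss, evict M, frames (V C D)
pos 7: J -> miss, evict V, frames (C D J)
pos 8: V -> miss, evict C, frames (D J V)
pos 9: J -> hit
pos 10: Y -> miss, evict D, frames (V J Y)
pos 11: J -> hit
pos 12: B -> miss, evict V, frames (Y J B)
At position 12, page V is evicted.

V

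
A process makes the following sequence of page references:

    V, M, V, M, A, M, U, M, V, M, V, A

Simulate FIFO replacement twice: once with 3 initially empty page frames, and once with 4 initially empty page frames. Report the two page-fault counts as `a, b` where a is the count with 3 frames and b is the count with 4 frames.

7, 4

3 frames: F F . . F . F . F F . F → 7 faults.
4 frames: F F . . F . F . . . . . → 4 faults.
4 < 7: adding a frame reduced faults, as is typical.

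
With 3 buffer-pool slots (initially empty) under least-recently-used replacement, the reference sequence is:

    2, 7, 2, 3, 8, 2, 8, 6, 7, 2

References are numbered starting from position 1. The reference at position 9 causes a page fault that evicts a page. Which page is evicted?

pos 1: 2: fault, frames [2]
pos 2: 7: fault, frames [2, 7]
pos 3: 2: hit
pos 4: 3: fault, frames [7, 2, 3]
pos 5: 8: fault, evict 7, frames [2, 3, 8]
pos 6: 2: hit
pos 7: 8: hit
pos 8: 6: fault, evict 3, frames [2, 8, 6]
pos 9: 7: fault, evict 2, frames [8, 6, 7]
At position 9, page 2 is evicted.

2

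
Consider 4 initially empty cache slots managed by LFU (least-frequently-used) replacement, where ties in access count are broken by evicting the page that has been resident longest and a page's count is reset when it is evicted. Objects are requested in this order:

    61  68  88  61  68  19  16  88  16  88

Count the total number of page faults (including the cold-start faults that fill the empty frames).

61 -> miss, frames (61)
68 -> miss, frames (61 68)
88 -> miss, frames (61 68 88)
61 -> hit
68 -> hit
19 -> miss, frames (61 68 88 19)
16 -> miss, evict 88, frames (61 68 19 16)
88 -> miss, evict 19, frames (61 68 16 88)
16 -> hit
88 -> hit
Page faults: 6.

6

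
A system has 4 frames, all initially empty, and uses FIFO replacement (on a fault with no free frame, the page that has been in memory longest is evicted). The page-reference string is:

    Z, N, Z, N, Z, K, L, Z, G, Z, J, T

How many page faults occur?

Z → miss, frames [Z]
N → miss, frames [Z, N]
Z → hit
N → hit
Z → hit
K → miss, frames [Z, N, K]
L → miss, frames [Z, N, K, L]
Z → hit
G → miss, evict Z, frames [N, K, L, G]
Z → miss, evict N, frames [K, L, G, Z]
J → miss, evict K, frames [L, G, Z, J]
T → miss, evict L, frames [G, Z, J, T]
Page faults: 8.

8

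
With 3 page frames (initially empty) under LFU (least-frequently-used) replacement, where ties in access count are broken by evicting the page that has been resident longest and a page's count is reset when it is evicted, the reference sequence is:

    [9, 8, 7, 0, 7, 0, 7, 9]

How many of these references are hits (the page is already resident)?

3

9: fault, frames [9]
8: fault, frames [9, 8]
7: fault, frames [9, 8, 7]
0: fault, evict 9, frames [8, 7, 0]
7: hit
0: hit
7: hit
9: fault, evict 8, frames [7, 0, 9]
Hits: 3.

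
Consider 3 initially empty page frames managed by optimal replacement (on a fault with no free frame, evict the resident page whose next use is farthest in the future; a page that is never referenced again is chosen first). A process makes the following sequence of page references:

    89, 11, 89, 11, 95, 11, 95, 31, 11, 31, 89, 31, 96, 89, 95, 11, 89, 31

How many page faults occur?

7

89 → miss, frames [89]
11 → miss, frames [89, 11]
89 → hit
11 → hit
95 → miss, frames [89, 11, 95]
11 → hit
95 → hit
31 → miss, evict 95, frames [89, 11, 31]
11 → hit
31 → hit
89 → hit
31 → hit
96 → miss, evict 31, frames [89, 11, 96]
89 → hit
95 → miss, evict 96, frames [89, 11, 95]
11 → hit
89 → hit
31 → miss, evict 95, frames [89, 11, 31]
Page faults: 7.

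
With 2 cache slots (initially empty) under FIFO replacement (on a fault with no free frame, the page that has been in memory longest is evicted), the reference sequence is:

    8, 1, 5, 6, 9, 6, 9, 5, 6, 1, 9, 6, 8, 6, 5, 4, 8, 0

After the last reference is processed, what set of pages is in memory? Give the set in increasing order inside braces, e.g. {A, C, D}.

{0, 8}

8 -> miss, frames [8]
1 -> miss, frames [8, 1]
5 -> miss, evict 8, frames [1, 5]
6 -> miss, evict 1, frames [5, 6]
9 -> miss, evict 5, frames [6, 9]
6 -> hit
9 -> hit
5 -> miss, evict 6, frames [9, 5]
6 -> miss, evict 9, frames [5, 6]
1 -> miss, evict 5, frames [6, 1]
9 -> miss, evict 6, frames [1, 9]
6 -> miss, evict 1, frames [9, 6]
8 -> miss, evict 9, frames [6, 8]
6 -> hit
5 -> miss, evict 6, frames [8, 5]
4 -> miss, evict 8, frames [5, 4]
8 -> miss, evict 5, frames [4, 8]
0 -> miss, evict 4, frames [8, 0]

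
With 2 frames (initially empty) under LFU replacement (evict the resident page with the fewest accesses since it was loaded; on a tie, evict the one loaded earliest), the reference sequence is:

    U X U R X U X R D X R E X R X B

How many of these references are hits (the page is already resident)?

3

U: fault, frames {U}
X: fault, frames {U,X}
U: hit
R: fault, evict X, frames {U,R}
X: fault, evict R, frames {U,X}
U: hit
X: hit
R: fault, evict X, frames {U,R}
D: fault, evict R, frames {U,D}
X: fault, evict D, frames {U,X}
R: fault, evict X, frames {U,R}
E: fault, evict R, frames {U,E}
X: fault, evict E, frames {U,X}
R: fault, evict X, frames {U,R}
X: fault, evict R, frames {U,X}
B: fault, evict X, frames {U,B}
Hits: 3.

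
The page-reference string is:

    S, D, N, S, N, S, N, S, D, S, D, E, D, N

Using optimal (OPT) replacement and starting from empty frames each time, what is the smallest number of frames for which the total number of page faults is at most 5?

3

f=1: 14 faults
f=2: 6 faults
f=3: 4 faults
f=4: 4 faults
Smallest f with faults ≤ 5 is 3.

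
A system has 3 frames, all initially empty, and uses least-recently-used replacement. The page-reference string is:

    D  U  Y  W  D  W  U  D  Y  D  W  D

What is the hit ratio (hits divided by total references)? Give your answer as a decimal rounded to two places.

0.33

D → miss, frames {D}
U → miss, frames {D,U}
Y → miss, frames {D,U,Y}
W → miss, evict D, frames {U,Y,W}
D → miss, evict U, frames {Y,W,D}
W → hit
U → miss, evict Y, frames {D,W,U}
D → hit
Y → miss, evict W, frames {U,D,Y}
D → hit
W → miss, evict U, frames {Y,D,W}
D → hit
Hits: 4 of 12 references → 4/12 = 0.3333.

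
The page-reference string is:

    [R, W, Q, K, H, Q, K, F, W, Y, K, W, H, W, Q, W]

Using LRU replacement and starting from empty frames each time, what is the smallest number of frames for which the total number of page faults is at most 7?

f=1: 16 faults
f=2: 14 faults
f=3: 11 faults
f=4: 10 faults
f=5: 9 faults
f=6: 7 faults
f=7: 7 faults
Smallest f with faults ≤ 7 is 6.

6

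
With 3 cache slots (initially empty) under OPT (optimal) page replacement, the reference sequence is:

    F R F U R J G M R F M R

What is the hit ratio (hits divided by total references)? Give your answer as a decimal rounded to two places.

F: miss, frames [F]
R: miss, frames [F, R]
F: hit
U: miss, frames [F, R, U]
R: hit
J: miss, evict U, frames [F, R, J]
G: miss, evict J, frames [F, R, G]
M: miss, evict G, frames [F, R, M]
R: hit
F: hit
M: hit
R: hit
Hits: 6 of 12 references → 6/12 = 0.5000.

0.50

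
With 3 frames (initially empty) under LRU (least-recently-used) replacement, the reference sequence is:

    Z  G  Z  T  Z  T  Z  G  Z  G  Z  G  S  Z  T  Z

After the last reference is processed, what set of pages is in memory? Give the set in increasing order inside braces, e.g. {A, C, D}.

{S, T, Z}

Z -> miss, frames {Z}
G -> miss, frames {Z,G}
Z -> hit
T -> miss, frames {G,Z,T}
Z -> hit
T -> hit
Z -> hit
G -> hit
Z -> hit
G -> hit
Z -> hit
G -> hit
S -> miss, evict T, frames {Z,G,S}
Z -> hit
T -> miss, evict G, frames {S,Z,T}
Z -> hit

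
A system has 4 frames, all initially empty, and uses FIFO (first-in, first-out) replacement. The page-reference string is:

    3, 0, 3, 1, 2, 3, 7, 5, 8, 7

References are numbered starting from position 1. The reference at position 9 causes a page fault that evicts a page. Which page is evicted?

pos 1: 3 → miss, frames (3)
pos 2: 0 → miss, frames (3 0)
pos 3: 3 → hit
pos 4: 1 → miss, frames (3 0 1)
pos 5: 2 → miss, frames (3 0 1 2)
pos 6: 3 → hit
pos 7: 7 → miss, evict 3, frames (0 1 2 7)
pos 8: 5 → miss, evict 0, frames (1 2 7 5)
pos 9: 8 → miss, evict 1, frames (2 7 5 8)
At position 9, page 1 is evicted.

1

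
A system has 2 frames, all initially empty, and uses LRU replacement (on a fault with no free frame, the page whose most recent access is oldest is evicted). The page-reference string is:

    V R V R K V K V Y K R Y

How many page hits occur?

4

V → miss, frames {V}
R → miss, frames {V,R}
V → hit
R → hit
K → miss, evict V, frames {R,K}
V → miss, evict R, frames {K,V}
K → hit
V → hit
Y → miss, evict K, frames {V,Y}
K → miss, evict V, frames {Y,K}
R → miss, evict Y, frames {K,R}
Y → miss, evict K, frames {R,Y}
Hits: 4.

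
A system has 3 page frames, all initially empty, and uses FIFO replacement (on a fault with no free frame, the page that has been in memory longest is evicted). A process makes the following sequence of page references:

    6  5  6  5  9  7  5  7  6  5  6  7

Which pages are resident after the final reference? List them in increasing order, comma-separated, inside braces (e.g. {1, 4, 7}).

{5, 6, 7}

6 -> miss, frames (6)
5 -> miss, frames (6 5)
6 -> hit
5 -> hit
9 -> miss, frames (6 5 9)
7 -> miss, evict 6, frames (5 9 7)
5 -> hit
7 -> hit
6 -> miss, evict 5, frames (9 7 6)
5 -> miss, evict 9, frames (7 6 5)
6 -> hit
7 -> hit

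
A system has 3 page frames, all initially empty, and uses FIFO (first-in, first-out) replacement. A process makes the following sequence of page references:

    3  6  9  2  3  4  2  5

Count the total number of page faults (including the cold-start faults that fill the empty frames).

3 -> miss, frames {3}
6 -> miss, frames {3,6}
9 -> miss, frames {3,6,9}
2 -> miss, evict 3, frames {6,9,2}
3 -> miss, evict 6, frames {9,2,3}
4 -> miss, evict 9, frames {2,3,4}
2 -> hit
5 -> miss, evict 2, frames {3,4,5}
Page faults: 7.

7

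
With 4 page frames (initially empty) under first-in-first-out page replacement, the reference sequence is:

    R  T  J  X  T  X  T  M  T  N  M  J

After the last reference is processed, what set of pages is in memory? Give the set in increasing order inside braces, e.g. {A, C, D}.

R: miss, frames {R}
T: miss, frames {R,T}
J: miss, frames {R,T,J}
X: miss, frames {R,T,J,X}
T: hit
X: hit
T: hit
M: miss, evict R, frames {T,J,X,M}
T: hit
N: miss, evict T, frames {J,X,M,N}
M: hit
J: hit

{J, M, N, X}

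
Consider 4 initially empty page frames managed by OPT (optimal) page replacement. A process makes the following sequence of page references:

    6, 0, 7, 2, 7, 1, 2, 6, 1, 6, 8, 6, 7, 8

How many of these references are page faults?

6 → fault, frames [6]
0 → fault, frames [6, 0]
7 → fault, frames [6, 0, 7]
2 → fault, frames [6, 0, 7, 2]
7 → hit
1 → fault, evict 0, frames [6, 7, 2, 1]
2 → hit
6 → hit
1 → hit
6 → hit
8 → fault, evict 1, frames [6, 7, 2, 8]
6 → hit
7 → hit
8 → hit
Page faults: 6.

6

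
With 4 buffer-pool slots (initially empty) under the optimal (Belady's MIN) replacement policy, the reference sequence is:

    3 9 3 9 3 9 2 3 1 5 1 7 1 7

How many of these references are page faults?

6

3: fault, frames [3]
9: fault, frames [3, 9]
3: hit
9: hit
3: hit
9: hit
2: fault, frames [3, 9, 2]
3: hit
1: fault, frames [3, 9, 2, 1]
5: fault, evict 2, frames [3, 9, 1, 5]
1: hit
7: fault, evict 5, frames [3, 9, 1, 7]
1: hit
7: hit
Page faults: 6.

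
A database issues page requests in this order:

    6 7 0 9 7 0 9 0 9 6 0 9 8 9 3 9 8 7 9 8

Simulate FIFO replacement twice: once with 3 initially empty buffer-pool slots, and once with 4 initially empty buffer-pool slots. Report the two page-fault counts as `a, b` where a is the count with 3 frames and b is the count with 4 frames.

10, 7

3 frames: F F F F . . . . . F . . F . F F . F . F → 10 faults.
4 frames: F F F F . . . . . . . . F . F . . F . . → 7 faults.
7 < 10: adding a frame reduced faults, as is typical.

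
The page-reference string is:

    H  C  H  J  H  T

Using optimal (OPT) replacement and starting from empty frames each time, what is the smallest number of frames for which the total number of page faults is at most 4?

f=1: 6 faults
f=2: 4 faults
f=3: 4 faults
f=4: 4 faults
Smallest f with faults ≤ 4 is 2.

2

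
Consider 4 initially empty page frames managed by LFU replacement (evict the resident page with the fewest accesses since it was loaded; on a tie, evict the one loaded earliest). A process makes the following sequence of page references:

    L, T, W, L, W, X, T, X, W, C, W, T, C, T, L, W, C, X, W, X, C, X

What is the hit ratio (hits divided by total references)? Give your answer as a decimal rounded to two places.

0.68

L → fault, frames {L}
T → fault, frames {L,T}
W → fault, frames {L,T,W}
L → hit
W → hit
X → fault, frames {L,T,W,X}
T → hit
X → hit
W → hit
C → fault, evict L, frames {T,W,X,C}
W → hit
T → hit
C → hit
T → hit
L → fault, evict X, frames {T,W,C,L}
W → hit
C → hit
X → fault, evict L, frames {T,W,C,X}
W → hit
X → hit
C → hit
X → hit
Hits: 15 of 22 references → 15/22 = 0.6818.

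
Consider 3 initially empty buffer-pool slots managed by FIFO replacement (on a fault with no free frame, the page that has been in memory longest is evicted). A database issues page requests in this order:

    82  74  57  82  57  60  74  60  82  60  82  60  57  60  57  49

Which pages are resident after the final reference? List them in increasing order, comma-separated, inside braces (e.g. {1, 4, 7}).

82: miss, frames (82)
74: miss, frames (82 74)
57: miss, frames (82 74 57)
82: hit
57: hit
60: miss, evict 82, frames (74 57 60)
74: hit
60: hit
82: miss, evict 74, frames (57 60 82)
60: hit
82: hit
60: hit
57: hit
60: hit
57: hit
49: miss, evict 57, frames (60 82 49)

{49, 60, 82}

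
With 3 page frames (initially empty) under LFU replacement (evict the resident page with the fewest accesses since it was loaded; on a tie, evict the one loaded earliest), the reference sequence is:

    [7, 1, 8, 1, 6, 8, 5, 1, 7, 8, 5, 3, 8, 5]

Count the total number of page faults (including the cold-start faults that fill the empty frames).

9

7 -> fault, frames (7)
1 -> fault, frames (7 1)
8 -> fault, frames (7 1 8)
1 -> hit
6 -> fault, evict 7, frames (1 8 6)
8 -> hit
5 -> fault, evict 6, frames (1 8 5)
1 -> hit
7 -> fault, evict 5, frames (1 8 7)
8 -> hit
5 -> fault, evict 7, frames (1 8 5)
3 -> fault, evict 5, frames (1 8 3)
8 -> hit
5 -> fault, evict 3, frames (1 8 5)
Page faults: 9.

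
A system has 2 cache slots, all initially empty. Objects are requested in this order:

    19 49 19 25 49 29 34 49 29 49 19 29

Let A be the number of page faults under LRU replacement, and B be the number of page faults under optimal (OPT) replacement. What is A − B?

3

Under LRU: F F . F F F F F F . F F → 10 faults.
Under OPT: F F . F . F F . F . F . → 7 faults.
A − B = 10 − 7 = 3.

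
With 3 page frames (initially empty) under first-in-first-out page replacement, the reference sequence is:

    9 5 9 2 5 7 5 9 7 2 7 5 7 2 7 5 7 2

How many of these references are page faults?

8

9: fault, frames [9]
5: fault, frames [9, 5]
9: hit
2: fault, frames [9, 5, 2]
5: hit
7: fault, evict 9, frames [5, 2, 7]
5: hit
9: fault, evict 5, frames [2, 7, 9]
7: hit
2: hit
7: hit
5: fault, evict 2, frames [7, 9, 5]
7: hit
2: fault, evict 7, frames [9, 5, 2]
7: fault, evict 9, frames [5, 2, 7]
5: hit
7: hit
2: hit
Page faults: 8.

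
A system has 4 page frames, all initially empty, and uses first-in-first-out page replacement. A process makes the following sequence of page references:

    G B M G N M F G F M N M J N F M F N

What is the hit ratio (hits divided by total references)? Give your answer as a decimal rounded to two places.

0.50

G → miss, frames {G}
B → miss, frames {G,B}
M → miss, frames {G,B,M}
G → hit
N → miss, frames {G,B,M,N}
M → hit
F → miss, evict G, frames {B,M,N,F}
G → miss, evict B, frames {M,N,F,G}
F → hit
M → hit
N → hit
M → hit
J → miss, evict M, frames {N,F,G,J}
N → hit
F → hit
M → miss, evict N, frames {F,G,J,M}
F → hit
N → miss, evict F, frames {G,J,M,N}
Hits: 9 of 18 references → 9/18 = 0.5000.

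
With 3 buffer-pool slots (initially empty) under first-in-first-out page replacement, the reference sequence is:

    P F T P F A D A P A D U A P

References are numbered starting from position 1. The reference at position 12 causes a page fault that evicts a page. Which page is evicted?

pos 1: P: miss, frames [P]
pos 2: F: miss, frames [P, F]
pos 3: T: miss, frames [P, F, T]
pos 4: P: hit
pos 5: F: hit
pos 6: A: miss, evict P, frames [F, T, A]
pos 7: D: miss, evict F, frames [T, A, D]
pos 8: A: hit
pos 9: P: miss, evict T, frames [A, D, P]
pos 10: A: hit
pos 11: D: hit
pos 12: U: miss, evict A, frames [D, P, U]
At position 12, page A is evicted.

A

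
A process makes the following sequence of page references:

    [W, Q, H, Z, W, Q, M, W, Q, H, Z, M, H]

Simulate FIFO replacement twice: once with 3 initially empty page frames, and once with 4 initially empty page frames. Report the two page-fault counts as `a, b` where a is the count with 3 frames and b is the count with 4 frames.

3 frames: F F F F F F F . . F F . . → 9 faults.
4 frames: F F F F . . F F F F F F . → 10 faults.
10 > 9: adding a frame increased faults — Belady's anomaly.

9, 10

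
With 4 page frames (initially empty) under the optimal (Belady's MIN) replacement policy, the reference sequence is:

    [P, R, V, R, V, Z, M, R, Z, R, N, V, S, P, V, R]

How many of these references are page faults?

P -> miss, frames (P)
R -> miss, frames (P R)
V -> miss, frames (P R V)
R -> hit
V -> hit
Z -> miss, frames (P R V Z)
M -> miss, evict P, frames (R V Z M)
R -> hit
Z -> hit
R -> hit
N -> miss, evict M, frames (R V Z N)
V -> hit
S -> miss, evict N, frames (R V Z S)
P -> miss, evict S, frames (R V Z P)
V -> hit
R -> hit
Page faults: 8.

8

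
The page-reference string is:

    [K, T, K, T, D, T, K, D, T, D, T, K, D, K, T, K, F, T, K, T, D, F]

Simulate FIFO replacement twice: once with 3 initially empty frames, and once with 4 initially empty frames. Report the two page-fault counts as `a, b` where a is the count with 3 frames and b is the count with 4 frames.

3 frames: F F . . F . . . . . . . . . . . F . F F F F → 8 faults.
4 frames: F F . . F . . . . . . . . . . . F . . . . . → 4 faults.
4 < 8: adding a frame reduced faults, as is typical.

8, 4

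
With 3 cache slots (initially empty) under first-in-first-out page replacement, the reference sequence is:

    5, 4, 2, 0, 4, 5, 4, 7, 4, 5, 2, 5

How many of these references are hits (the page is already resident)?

3

5 -> miss, frames (5)
4 -> miss, frames (5 4)
2 -> miss, frames (5 4 2)
0 -> miss, evict 5, frames (4 2 0)
4 -> hit
5 -> miss, evict 4, frames (2 0 5)
4 -> miss, evict 2, frames (0 5 4)
7 -> miss, evict 0, frames (5 4 7)
4 -> hit
5 -> hit
2 -> miss, evict 5, frames (4 7 2)
5 -> miss, evict 4, frames (7 2 5)
Hits: 3.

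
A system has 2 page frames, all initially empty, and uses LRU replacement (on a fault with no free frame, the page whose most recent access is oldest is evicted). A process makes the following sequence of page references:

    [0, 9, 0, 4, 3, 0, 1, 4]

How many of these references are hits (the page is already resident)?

0: miss, frames {0}
9: miss, frames {0,9}
0: hit
4: miss, evict 9, frames {0,4}
3: miss, evict 0, frames {4,3}
0: miss, evict 4, frames {3,0}
1: miss, evict 3, frames {0,1}
4: miss, evict 0, frames {1,4}
Hits: 1.

1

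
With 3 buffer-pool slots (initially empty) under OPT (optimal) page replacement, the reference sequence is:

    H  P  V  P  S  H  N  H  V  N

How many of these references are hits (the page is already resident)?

5

H → fault, frames {H}
P → fault, frames {H,P}
V → fault, frames {H,P,V}
P → hit
S → fault, evict P, frames {H,V,S}
H → hit
N → fault, evict S, frames {H,V,N}
H → hit
V → hit
N → hit
Hits: 5.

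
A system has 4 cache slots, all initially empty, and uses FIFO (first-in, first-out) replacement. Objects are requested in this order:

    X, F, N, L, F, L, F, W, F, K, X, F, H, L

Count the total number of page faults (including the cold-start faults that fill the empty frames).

X → fault, frames {X}
F → fault, frames {X,F}
N → fault, frames {X,F,N}
L → fault, frames {X,F,N,L}
F → hit
L → hit
F → hit
W → fault, evict X, frames {F,N,L,W}
F → hit
K → fault, evict F, frames {N,L,W,K}
X → fault, evict N, frames {L,W,K,X}
F → fault, evict L, frames {W,K,X,F}
H → fault, evict W, frames {K,X,F,H}
L → fault, evict K, frames {X,F,H,L}
Page faults: 10.

10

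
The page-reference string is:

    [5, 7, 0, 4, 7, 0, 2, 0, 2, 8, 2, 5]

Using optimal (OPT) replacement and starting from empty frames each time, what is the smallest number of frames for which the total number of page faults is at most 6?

f=1: 12 faults
f=2: 8 faults
f=3: 7 faults
f=4: 6 faults
f=5: 6 faults
f=6: 6 faults
Smallest f with faults ≤ 6 is 4.

4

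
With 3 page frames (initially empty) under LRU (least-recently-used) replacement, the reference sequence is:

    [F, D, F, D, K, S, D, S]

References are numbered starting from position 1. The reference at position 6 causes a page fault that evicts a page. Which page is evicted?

pos 1: F → fault, frames [F]
pos 2: D → fault, frames [F, D]
pos 3: F → hit
pos 4: D → hit
pos 5: K → fault, frames [F, D, K]
pos 6: S → fault, evict F, frames [D, K, S]
At position 6, page F is evicted.

F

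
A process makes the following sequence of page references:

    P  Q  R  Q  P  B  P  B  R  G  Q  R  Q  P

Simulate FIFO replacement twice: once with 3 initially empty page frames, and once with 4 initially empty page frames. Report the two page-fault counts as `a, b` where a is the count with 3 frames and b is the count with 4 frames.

3 frames: F F F . . F F . . F F F . F → 9 faults.
4 frames: F F F . . F . . . F . . . F → 6 faults.
6 < 9: adding a frame reduced faults, as is typical.

9, 6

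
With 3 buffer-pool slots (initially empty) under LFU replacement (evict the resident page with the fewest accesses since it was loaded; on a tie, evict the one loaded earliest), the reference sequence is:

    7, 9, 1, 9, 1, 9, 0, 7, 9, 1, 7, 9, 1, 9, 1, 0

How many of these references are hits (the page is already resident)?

7 → fault, frames (7)
9 → fault, frames (7 9)
1 → fault, frames (7 9 1)
9 → hit
1 → hit
9 → hit
0 → fault, evict 7, frames (9 1 0)
7 → fault, evict 0, frames (9 1 7)
9 → hit
1 → hit
7 → hit
9 → hit
1 → hit
9 → hit
1 → hit
0 → fault, evict 7, frames (9 1 0)
Hits: 10.

10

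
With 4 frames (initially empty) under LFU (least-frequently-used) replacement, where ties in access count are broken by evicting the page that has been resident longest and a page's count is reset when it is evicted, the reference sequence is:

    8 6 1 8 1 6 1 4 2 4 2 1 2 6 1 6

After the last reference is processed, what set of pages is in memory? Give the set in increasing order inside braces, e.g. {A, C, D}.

8 -> miss, frames (8)
6 -> miss, frames (8 6)
1 -> miss, frames (8 6 1)
8 -> hit
1 -> hit
6 -> hit
1 -> hit
4 -> miss, frames (8 6 1 4)
2 -> miss, evict 4, frames (8 6 1 2)
4 -> miss, evict 2, frames (8 6 1 4)
2 -> miss, evict 4, frames (8 6 1 2)
1 -> hit
2 -> hit
6 -> hit
1 -> hit
6 -> hit

{1, 2, 6, 8}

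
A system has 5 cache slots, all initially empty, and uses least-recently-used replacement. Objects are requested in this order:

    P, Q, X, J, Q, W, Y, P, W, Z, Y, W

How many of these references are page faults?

P → miss, frames (P)
Q → miss, frames (P Q)
X → miss, frames (P Q X)
J → miss, frames (P Q X J)
Q → hit
W → miss, frames (P X J Q W)
Y → miss, evict P, frames (X J Q W Y)
P → miss, evict X, frames (J Q W Y P)
W → hit
Z → miss, evict J, frames (Q Y P W Z)
Y → hit
W → hit
Page faults: 8.

8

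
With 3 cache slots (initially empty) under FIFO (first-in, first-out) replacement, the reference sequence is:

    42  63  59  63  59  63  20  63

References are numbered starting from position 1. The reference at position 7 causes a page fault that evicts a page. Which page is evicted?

42

pos 1: 42 → miss, frames {42}
pos 2: 63 → miss, frames {42,63}
pos 3: 59 → miss, frames {42,63,59}
pos 4: 63 → hit
pos 5: 59 → hit
pos 6: 63 → hit
pos 7: 20 → miss, evict 42, frames {63,59,20}
At position 7, page 42 is evicted.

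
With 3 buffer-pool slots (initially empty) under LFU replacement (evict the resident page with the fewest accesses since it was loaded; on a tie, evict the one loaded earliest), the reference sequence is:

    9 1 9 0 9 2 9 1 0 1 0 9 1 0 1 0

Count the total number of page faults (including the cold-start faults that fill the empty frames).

6

9 -> fault, frames [9]
1 -> fault, frames [9, 1]
9 -> hit
0 -> fault, frames [9, 1, 0]
9 -> hit
2 -> fault, evict 1, frames [9, 0, 2]
9 -> hit
1 -> fault, evict 0, frames [9, 2, 1]
0 -> fault, evict 2, frames [9, 1, 0]
1 -> hit
0 -> hit
9 -> hit
1 -> hit
0 -> hit
1 -> hit
0 -> hit
Page faults: 6.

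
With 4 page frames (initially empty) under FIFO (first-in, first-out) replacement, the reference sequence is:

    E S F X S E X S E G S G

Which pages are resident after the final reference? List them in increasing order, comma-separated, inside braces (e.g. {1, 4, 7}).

E → miss, frames {E}
S → miss, frames {E,S}
F → miss, frames {E,S,F}
X → miss, frames {E,S,F,X}
S → hit
E → hit
X → hit
S → hit
E → hit
G → miss, evict E, frames {S,F,X,G}
S → hit
G → hit

{F, G, S, X}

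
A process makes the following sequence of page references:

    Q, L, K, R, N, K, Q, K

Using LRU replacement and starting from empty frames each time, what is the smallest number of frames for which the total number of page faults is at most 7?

f=1: 8 faults
f=2: 7 faults
f=3: 6 faults
f=4: 6 faults
f=5: 5 faults
Smallest f with faults ≤ 7 is 2.

2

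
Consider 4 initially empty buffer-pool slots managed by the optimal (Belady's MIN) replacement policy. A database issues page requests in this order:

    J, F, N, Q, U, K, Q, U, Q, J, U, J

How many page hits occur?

J → fault, frames [J]
F → fault, frames [J, F]
N → fault, frames [J, F, N]
Q → fault, frames [J, F, N, Q]
U → fault, evict N, frames [J, F, Q, U]
K → fault, evict F, frames [J, Q, U, K]
Q → hit
U → hit
Q → hit
J → hit
U → hit
J → hit
Hits: 6.

6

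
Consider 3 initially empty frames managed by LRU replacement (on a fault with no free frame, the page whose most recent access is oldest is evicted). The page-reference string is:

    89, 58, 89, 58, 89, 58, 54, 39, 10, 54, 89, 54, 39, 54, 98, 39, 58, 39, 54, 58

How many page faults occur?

10

89: fault, frames [89]
58: fault, frames [89, 58]
89: hit
58: hit
89: hit
58: hit
54: fault, frames [89, 58, 54]
39: fault, evict 89, frames [58, 54, 39]
10: fault, evict 58, frames [54, 39, 10]
54: hit
89: fault, evict 39, frames [10, 54, 89]
54: hit
39: fault, evict 10, frames [89, 54, 39]
54: hit
98: fault, evict 89, frames [39, 54, 98]
39: hit
58: fault, evict 54, frames [98, 39, 58]
39: hit
54: fault, evict 98, frames [58, 39, 54]
58: hit
Page faults: 10.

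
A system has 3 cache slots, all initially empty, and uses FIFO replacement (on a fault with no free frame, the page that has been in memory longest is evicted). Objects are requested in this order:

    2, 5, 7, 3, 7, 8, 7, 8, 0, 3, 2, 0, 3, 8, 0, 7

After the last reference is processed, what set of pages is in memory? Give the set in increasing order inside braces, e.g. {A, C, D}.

{0, 7, 8}

2: miss, frames {2}
5: miss, frames {2,5}
7: miss, frames {2,5,7}
3: miss, evict 2, frames {5,7,3}
7: hit
8: miss, evict 5, frames {7,3,8}
7: hit
8: hit
0: miss, evict 7, frames {3,8,0}
3: hit
2: miss, evict 3, frames {8,0,2}
0: hit
3: miss, evict 8, frames {0,2,3}
8: miss, evict 0, frames {2,3,8}
0: miss, evict 2, frames {3,8,0}
7: miss, evict 3, frames {8,0,7}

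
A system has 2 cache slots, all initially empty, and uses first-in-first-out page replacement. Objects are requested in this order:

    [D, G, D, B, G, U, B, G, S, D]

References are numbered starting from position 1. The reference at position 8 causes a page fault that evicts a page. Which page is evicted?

B

pos 1: D: fault, frames [D]
pos 2: G: fault, frames [D, G]
pos 3: D: hit
pos 4: B: fault, evict D, frames [G, B]
pos 5: G: hit
pos 6: U: fault, evict G, frames [B, U]
pos 7: B: hit
pos 8: G: fault, evict B, frames [U, G]
At position 8, page B is evicted.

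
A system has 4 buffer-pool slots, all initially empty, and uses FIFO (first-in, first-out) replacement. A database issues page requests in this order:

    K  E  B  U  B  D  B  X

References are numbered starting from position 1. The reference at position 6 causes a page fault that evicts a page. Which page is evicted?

pos 1: K -> miss, frames [K]
pos 2: E -> miss, frames [K, E]
pos 3: B -> miss, frames [K, E, B]
pos 4: U -> miss, frames [K, E, B, U]
pos 5: B -> hit
pos 6: D -> miss, evict K, frames [E, B, U, D]
At position 6, page K is evicted.

K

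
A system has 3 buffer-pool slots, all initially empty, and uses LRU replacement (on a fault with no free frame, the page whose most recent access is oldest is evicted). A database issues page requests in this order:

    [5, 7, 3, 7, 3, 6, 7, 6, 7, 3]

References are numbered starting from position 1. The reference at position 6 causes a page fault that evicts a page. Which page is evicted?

5

pos 1: 5 → miss, frames [5]
pos 2: 7 → miss, frames [5, 7]
pos 3: 3 → miss, frames [5, 7, 3]
pos 4: 7 → hit
pos 5: 3 → hit
pos 6: 6 → miss, evict 5, frames [7, 3, 6]
At position 6, page 5 is evicted.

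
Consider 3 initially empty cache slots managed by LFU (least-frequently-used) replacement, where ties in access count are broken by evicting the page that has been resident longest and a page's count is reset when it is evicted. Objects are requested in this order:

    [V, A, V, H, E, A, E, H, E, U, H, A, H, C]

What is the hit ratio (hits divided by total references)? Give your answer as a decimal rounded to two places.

0.21

V: fault, frames [V]
A: fault, frames [V, A]
V: hit
H: fault, frames [V, A, H]
E: fault, evict A, frames [V, H, E]
A: fault, evict H, frames [V, E, A]
E: hit
H: fault, evict A, frames [V, E, H]
E: hit
U: fault, evict H, frames [V, E, U]
H: fault, evict U, frames [V, E, H]
A: fault, evict H, frames [V, E, A]
H: fault, evict A, frames [V, E, H]
C: fault, evict H, frames [V, E, C]
Hits: 3 of 14 references → 3/14 = 0.2143.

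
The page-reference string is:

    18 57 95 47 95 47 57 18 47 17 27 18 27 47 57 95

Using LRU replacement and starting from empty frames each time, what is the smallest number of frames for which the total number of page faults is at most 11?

f=1: 16 faults
f=2: 13 faults
f=3: 11 faults
f=4: 8 faults
f=5: 7 faults
f=6: 6 faults
Smallest f with faults ≤ 11 is 3.

3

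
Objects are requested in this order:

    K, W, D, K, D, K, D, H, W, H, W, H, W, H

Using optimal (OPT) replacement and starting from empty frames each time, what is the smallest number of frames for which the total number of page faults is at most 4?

3

f=1: 14 faults
f=2: 5 faults
f=3: 4 faults
f=4: 4 faults
Smallest f with faults ≤ 4 is 3.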